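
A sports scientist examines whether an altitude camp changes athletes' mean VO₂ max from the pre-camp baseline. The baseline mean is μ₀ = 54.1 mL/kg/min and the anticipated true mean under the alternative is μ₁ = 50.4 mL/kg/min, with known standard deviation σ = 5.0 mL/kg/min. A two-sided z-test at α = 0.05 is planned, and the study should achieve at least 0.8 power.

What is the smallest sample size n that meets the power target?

Standardized effect: d = |μ₁ − μ₀| / σ = |50.4 − 54.1| / 5.0 = 0.7400
Set Φ(δ − 1.960) = 0.8; then δ − 1.960 = Φ⁻¹(0.8) = 0.842, giving δ = 2.802.
(For δ > 0 the lower-tail rejection region contributes negligibly to power, so the one-term inversion is standard.)
δ = d·√n ⇒ n = (δ/d)² = (2.802 / 0.7400)² = 14.33.
Rounding up, n = 15.

n = 15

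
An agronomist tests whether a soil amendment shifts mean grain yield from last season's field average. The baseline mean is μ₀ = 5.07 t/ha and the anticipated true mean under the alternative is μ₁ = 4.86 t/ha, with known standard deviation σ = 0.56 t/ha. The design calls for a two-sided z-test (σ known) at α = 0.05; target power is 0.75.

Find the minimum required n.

Standardized effect: d = |μ₁ − μ₀| / σ = |4.86 − 5.07| / 0.56 = 0.3750
For power 0.75 need Φ(δ − z_{0.025}) = 0.75, so δ = z_{0.025} + z_{0.25} = 1.960 + 0.674 = 2.634.
(For δ > 0 the lower-tail rejection region contributes negligibly to power, so the one-term inversion is standard.)
δ = d·√n ⇒ n = (δ/d)² = (2.634 / 0.3750)² = 49.35.
Rounding up, n = 50.

n = 50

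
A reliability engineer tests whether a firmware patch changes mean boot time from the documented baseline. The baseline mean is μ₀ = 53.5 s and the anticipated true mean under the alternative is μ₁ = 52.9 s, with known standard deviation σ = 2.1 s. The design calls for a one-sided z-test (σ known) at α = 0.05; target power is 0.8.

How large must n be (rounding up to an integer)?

n = 76

Standardized effect: d = |μ₁ − μ₀| / σ = |52.9 − 53.5| / 2.1 = 0.2857
For power 0.8 need Φ(δ − z_{0.05}) = 0.8, so δ = z_{0.05} + z_{0.20} = 1.645 + 0.842 = 2.486.
δ = d·√n ⇒ n = (δ/d)² = (2.486 / 0.2857)² = 75.74.
Round up to the next whole unit.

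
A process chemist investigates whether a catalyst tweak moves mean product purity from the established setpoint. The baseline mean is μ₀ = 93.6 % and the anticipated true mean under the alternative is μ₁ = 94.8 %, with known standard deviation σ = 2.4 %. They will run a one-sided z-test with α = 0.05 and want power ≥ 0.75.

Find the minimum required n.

Standardized effect: d = |μ₁ − μ₀| / σ = |94.8 − 93.6| / 2.4 = 0.5000
For power 0.75 need Φ(δ − z_{0.05}) = 0.75, so δ = z_{0.05} + z_{0.25} = 1.645 + 0.674 = 2.319.
δ = d·√n ⇒ n = (δ/d)² = (2.319 / 0.5000)² = 21.52.
Round up to the next whole unit.

n = 22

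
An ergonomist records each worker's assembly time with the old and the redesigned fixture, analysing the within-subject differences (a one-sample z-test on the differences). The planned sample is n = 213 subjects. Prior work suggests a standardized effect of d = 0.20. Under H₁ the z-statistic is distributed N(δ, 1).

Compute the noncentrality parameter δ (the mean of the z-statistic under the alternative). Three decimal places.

The noncentrality parameter scales effect size by the design's sample-size factor: δ = d·√n = 0.20 × √213 = 2.9189

δ ≈ 2.919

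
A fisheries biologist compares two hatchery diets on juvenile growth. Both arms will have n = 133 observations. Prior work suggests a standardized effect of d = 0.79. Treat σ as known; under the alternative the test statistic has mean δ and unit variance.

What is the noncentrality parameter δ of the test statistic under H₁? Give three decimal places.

δ ≈ 6.442

The noncentrality parameter scales effect size by the design's sample-size factor: δ = d·√(n/2) = 0.79 × √(133/2) = 6.4423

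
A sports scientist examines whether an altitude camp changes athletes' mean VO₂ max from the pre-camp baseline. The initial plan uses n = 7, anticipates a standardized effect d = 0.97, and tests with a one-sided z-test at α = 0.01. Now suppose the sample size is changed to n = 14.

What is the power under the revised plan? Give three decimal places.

Power ≈ 0.904

With n = 14: δ = d·√n = 0.97 × √14 = 3.6294. Critical value z_{0.01} = 2.326.
Revised power = P(Z > 2.326 − δ) = Φ(1.303) = 0.9037.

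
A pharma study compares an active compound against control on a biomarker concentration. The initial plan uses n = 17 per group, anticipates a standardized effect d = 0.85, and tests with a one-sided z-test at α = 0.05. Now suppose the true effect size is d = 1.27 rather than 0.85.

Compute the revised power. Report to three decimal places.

Power ≈ 0.980

With d = 1.27: δ = d·√(n/2) = 1.27 × √(17/2) = 3.7027. Critical value z_{0.05} = 1.645.
Revised power = P(Z > 1.645 − δ) = Φ(2.058) = 0.9802.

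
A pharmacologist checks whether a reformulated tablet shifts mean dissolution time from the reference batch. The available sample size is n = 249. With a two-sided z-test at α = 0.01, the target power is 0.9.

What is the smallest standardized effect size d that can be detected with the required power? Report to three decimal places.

d ≈ 0.244

Need Φ(δ − 2.576) = 0.9, so δ = 2.576 + 1.282 = 3.857.
(The second rejection-region term Φ(−δ − z_{α/2}) is negligible and dropped.)
δ = d·√n ⇒ d = δ/√n = 3.857/√249 = 0.2445.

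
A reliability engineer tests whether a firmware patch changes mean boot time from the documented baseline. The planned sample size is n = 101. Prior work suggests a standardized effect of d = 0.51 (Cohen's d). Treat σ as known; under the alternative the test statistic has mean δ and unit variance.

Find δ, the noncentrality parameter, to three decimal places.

δ ≈ 5.125

The noncentrality parameter scales effect size by the design's sample-size factor: δ = d·√n = 0.51 × √101 = 5.1254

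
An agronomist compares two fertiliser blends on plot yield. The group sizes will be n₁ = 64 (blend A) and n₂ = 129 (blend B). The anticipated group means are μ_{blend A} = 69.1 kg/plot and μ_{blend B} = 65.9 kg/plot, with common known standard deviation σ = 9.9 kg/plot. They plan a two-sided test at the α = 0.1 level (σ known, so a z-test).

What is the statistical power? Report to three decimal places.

Standardized effect: d = |μ_{blend A} − μ_{blend B}| / σ = |69.1 − 65.9| / 9.9 = 0.3232
Noncentrality parameter: δ = d / √(1/n₁ + 1/n₂) = 0.3232 / √(1/64 + 1/129) = 2.1141
Two-sided α = 0.1 → critical value z_{0.05} = 1.645.
Power = Φ(δ − 1.645) + Φ(−δ − 1.645) = Φ(0.469) + Φ(-3.759) = 0.6805 + 0.0001 = 0.6806.

Power ≈ 0.681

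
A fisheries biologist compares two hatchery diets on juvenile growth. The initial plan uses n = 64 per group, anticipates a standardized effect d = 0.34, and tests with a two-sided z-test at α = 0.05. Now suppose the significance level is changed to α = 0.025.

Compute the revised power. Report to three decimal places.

δ = d·√(n/2) = 0.34 × √(64/2) = 1.9233 (unchanged). New critical value: z_{0.0125} = 2.241.
Revised power = Φ(δ − 2.241) + Φ(−δ − 2.241) = Φ(-0.318) + Φ(-4.165) = 0.3752 + 0.0000 = 0.3752.

Power ≈ 0.375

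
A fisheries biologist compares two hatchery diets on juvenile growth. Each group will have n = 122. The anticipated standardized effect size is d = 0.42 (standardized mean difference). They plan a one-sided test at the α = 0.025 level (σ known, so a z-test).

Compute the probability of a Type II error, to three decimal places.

β ≈ 0.093

Noncentrality parameter: δ = d·√(n/2) = 0.42 × √(122/2) = 3.2803
One-sided α = 0.025 → critical value z_{0.025} = 1.960.
Power = Φ(δ − 1.960) = Φ(1.320) = 0.9066.
Type II error: β = 1 − power = 1 − 0.9066 = 0.0934.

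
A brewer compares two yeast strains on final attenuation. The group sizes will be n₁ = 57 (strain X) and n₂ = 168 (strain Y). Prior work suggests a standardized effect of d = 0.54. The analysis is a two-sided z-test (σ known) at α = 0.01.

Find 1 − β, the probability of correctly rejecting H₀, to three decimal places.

Power ≈ 0.828

Noncentrality parameter: δ = d / √(1/n₁ + 1/n₂) = 0.54 / √(1/57 + 1/168) = 3.5229
Two-sided α = 0.01 → critical value z_{0.005} = 2.576.
Power = Φ(δ − 2.576) + Φ(−δ − 2.576) = Φ(0.947) + Φ(-6.099) = 0.8282 + 0.0000 = 0.8282.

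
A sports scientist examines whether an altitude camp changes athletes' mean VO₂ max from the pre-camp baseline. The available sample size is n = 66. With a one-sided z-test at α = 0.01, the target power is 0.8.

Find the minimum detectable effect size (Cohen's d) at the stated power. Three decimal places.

Need Φ(δ − 2.326) = 0.8, so δ = 2.326 + 0.842 = 3.168.
δ = d·√n ⇒ d = δ/√n = 3.168/√66 = 0.3900.

d ≈ 0.390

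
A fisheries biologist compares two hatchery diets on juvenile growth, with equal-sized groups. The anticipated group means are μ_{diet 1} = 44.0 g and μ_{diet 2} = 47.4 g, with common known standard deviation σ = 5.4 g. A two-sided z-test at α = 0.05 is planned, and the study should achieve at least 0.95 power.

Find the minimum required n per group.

n = 66 per group

Standardized effect: d = |μ_{diet 1} − μ_{diet 2}| / σ = |44.0 − 47.4| / 5.4 = 0.6296
Set Φ(δ − 1.960) = 0.95; then δ − 1.960 = Φ⁻¹(0.95) = 1.645, giving δ = 3.605.
(The Φ(−δ − z_{α/2}) term is vanishingly small for δ > 0 and is dropped in the standard sample-size formula.)
δ = d·√(n/2) ⇒ n = 2(δ/d)² = 2 × (3.605 / 0.6296)² = 65.56.
Round up to the next whole unit.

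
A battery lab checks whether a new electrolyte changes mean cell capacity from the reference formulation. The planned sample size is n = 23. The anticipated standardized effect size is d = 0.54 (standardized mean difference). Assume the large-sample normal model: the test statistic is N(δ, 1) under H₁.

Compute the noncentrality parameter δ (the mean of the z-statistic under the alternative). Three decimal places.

δ ≈ 2.590

δ = d·√n = 0.54 × √23 = 2.5897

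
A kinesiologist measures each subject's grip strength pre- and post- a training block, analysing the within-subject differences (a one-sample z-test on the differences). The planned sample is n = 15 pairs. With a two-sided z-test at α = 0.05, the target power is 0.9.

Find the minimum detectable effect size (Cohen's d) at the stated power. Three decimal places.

Need Φ(δ − 1.960) = 0.9, so δ = 1.960 + 1.282 = 3.242.
(The second rejection-region term Φ(−δ − z_{α/2}) is negligible and dropped.)
δ = d·√n ⇒ d = δ/√n = 3.242/√15 = 0.8370.

d ≈ 0.837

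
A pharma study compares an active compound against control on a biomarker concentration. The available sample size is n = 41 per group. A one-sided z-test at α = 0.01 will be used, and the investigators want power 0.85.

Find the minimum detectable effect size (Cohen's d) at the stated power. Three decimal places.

d ≈ 0.743

Need Φ(δ − 2.326) = 0.85, so δ = 2.326 + 1.036 = 3.363.
δ = d·√(n/2) ⇒ d = δ/√(n/2) = 3.363/√(41/2) = 0.7427.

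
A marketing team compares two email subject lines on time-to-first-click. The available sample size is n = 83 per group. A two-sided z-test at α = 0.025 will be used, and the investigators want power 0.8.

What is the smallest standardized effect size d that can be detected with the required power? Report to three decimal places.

d ≈ 0.479

Need Φ(δ − 2.241) = 0.8, so δ = 2.241 + 0.842 = 3.083.
(Lower-tail contribution to power is negligible for δ > 0.)
δ = d·√(n/2) ⇒ d = δ/√(n/2) = 3.083/√(83/2) = 0.4786.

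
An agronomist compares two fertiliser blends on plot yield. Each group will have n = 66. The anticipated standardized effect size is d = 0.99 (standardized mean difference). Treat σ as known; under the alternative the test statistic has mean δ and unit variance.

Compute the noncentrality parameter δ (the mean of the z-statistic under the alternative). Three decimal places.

δ ≈ 5.687

δ = d·√(n/2) = 0.99 × √(66/2) = 5.6871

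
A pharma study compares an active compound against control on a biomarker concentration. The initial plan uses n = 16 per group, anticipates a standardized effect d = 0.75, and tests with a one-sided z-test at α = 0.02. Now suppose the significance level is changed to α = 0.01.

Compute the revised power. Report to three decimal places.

δ = d·√(n/2) = 0.75 × √(16/2) = 2.1213 (unchanged). New critical value: z_{0.01} = 2.326.
Revised power = Φ(δ − 2.326) = Φ(-0.205) = 0.4188.

Power ≈ 0.419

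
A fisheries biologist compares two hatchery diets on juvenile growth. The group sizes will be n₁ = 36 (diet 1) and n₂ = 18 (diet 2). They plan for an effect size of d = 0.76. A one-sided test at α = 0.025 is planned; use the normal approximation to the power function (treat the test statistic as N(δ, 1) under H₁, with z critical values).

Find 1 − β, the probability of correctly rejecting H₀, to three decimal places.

Noncentrality parameter: δ = d / √(1/n₁ + 1/n₂) = 0.76 / √(1/36 + 1/18) = 2.6327
One-sided α = 0.025 → critical value z_{0.025} = 1.960.
Power = Φ(δ − 1.960) = Φ(0.673) = 0.7494.

Power ≈ 0.749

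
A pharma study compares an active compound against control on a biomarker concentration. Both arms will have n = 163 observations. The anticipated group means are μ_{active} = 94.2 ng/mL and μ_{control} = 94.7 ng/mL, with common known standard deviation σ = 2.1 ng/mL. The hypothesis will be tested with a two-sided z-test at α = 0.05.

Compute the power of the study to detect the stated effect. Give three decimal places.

Power ≈ 0.575

Standardized effect: d = |μ_{active} − μ_{control}| / σ = |94.2 − 94.7| / 2.1 = 0.2381
Noncentrality parameter: δ = d·√(n/2) = 0.2381 × √(163/2) = 2.1495
Critical value for a two-sided test at α = 0.05: z_{α/2} = 1.960.
Power = Φ(δ − 1.960) + Φ(−δ − 1.960) = Φ(0.189) + Φ(-4.109) = 0.5751 + 0.0000 = 0.5752.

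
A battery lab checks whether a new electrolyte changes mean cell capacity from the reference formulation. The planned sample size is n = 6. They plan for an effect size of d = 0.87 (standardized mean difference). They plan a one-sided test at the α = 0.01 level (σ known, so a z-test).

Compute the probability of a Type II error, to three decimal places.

Noncentrality parameter: δ = d·√n = 0.87 × √6 = 2.1311
One-sided α = 0.01 → critical value z_{0.01} = 2.326.
Power = Φ(δ − 2.326) = Φ(-0.195) = 0.4226.
Type II error: β = 1 − power = 1 − 0.4226 = 0.5774.

β ≈ 0.577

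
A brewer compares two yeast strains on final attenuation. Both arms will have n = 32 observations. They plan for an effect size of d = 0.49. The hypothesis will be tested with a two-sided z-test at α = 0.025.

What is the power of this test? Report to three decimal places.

Noncentrality parameter: δ = d·√(n/2) = 0.49 × √(32/2) = 1.9600
Critical value for a two-sided test at α = 0.025: z_{α/2} = 2.241.
Power = Φ(δ − 2.241) + Φ(−δ − 2.241) = Φ(-0.281) + Φ(-4.201) = 0.3892 + 0.0000 = 0.3892.

Power ≈ 0.389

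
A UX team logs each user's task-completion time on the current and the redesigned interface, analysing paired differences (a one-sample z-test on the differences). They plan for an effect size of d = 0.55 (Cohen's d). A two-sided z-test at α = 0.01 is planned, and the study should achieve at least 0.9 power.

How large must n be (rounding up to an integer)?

n = 50

Set Φ(δ − 2.576) = 0.9; then δ − 2.576 = Φ⁻¹(0.9) = 1.282, giving δ = 3.857.
(For δ > 0 the lower-tail rejection region contributes negligibly to power, so the one-term inversion is standard.)
δ = d·√n ⇒ n = (δ/d)² = (3.857 / 0.55)² = 49.19.
Rounding up, n = 50.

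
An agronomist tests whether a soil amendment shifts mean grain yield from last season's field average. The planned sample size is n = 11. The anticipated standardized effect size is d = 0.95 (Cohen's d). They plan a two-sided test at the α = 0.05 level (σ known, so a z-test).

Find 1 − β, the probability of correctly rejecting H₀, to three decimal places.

Power ≈ 0.883

Noncentrality parameter: δ = d·√n = 0.95 × √11 = 3.1508
Critical value for a two-sided test at α = 0.05: z_{α/2} = 1.960.
Power = Φ(δ − 1.960) + Φ(−δ − 1.960) = Φ(1.191) + Φ(-5.111) = 0.8831 + 0.0000 = 0.8831.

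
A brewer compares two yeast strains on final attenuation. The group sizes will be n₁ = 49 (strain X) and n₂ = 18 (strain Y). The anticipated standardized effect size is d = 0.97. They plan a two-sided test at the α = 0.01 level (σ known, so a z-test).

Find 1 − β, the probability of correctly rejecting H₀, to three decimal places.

Power ≈ 0.827

Noncentrality parameter: δ = d / √(1/n₁ + 1/n₂) = 0.97 / √(1/49 + 1/18) = 3.5194
Critical value for a two-sided test at α = 0.01: z_{α/2} = 2.576.
Power = Φ(δ − 2.576) + Φ(−δ − 2.576) = Φ(0.944) + Φ(-6.095) = 0.8273 + 0.0000 = 0.8273.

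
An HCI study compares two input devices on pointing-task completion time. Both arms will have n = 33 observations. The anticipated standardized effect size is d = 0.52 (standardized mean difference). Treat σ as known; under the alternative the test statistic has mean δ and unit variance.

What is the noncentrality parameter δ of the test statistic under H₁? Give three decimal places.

The noncentrality parameter scales effect size by the design's sample-size factor: δ = d·√(n/2) = 0.52 × √(33/2) = 2.1122

δ ≈ 2.112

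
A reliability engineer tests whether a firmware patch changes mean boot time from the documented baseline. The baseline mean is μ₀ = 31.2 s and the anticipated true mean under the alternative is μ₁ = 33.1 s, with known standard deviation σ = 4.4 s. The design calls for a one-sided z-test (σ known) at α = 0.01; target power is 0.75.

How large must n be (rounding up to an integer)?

n = 49

Standardized effect: d = |μ₁ − μ₀| / σ = |33.1 − 31.2| / 4.4 = 0.4318
Set Φ(δ − 2.326) = 0.75; then δ − 2.326 = Φ⁻¹(0.75) = 0.674, giving δ = 3.001.
δ = d·√n ⇒ n = (δ/d)² = (3.001 / 0.4318)² = 48.29.
Rounding up, n = 49.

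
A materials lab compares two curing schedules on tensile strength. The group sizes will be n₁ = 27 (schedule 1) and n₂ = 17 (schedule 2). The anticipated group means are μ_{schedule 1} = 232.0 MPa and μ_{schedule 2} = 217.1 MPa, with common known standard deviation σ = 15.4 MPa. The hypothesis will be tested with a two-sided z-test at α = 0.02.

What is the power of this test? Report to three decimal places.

Standardized effect: d = |μ_{schedule 1} − μ_{schedule 2}| / σ = |232.0 − 217.1| / 15.4 = 0.9675
Noncentrality parameter: δ = d / √(1/n₁ + 1/n₂) = 0.9675 / √(1/27 + 1/17) = 3.1250
Critical value for a two-sided test at α = 0.02: z_{α/2} = 2.326.
Power = Φ(δ − 2.326) + Φ(−δ − 2.326) = Φ(0.799) + Φ(-5.451) = 0.7877 + 0.0000 = 0.7877.

Power ≈ 0.788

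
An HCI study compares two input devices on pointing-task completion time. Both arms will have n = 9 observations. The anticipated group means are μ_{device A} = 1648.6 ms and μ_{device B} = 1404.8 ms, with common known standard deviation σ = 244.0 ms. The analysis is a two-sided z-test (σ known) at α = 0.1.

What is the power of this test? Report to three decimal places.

Standardized effect: d = |μ_{device A} − μ_{device B}| / σ = |1648.6 − 1404.8| / 244.0 = 0.9992
Noncentrality parameter: δ = d·√(n/2) = 0.9992 × √(9/2) = 2.1196
Two-sided α = 0.1 → critical value z_{0.05} = 1.645.
Power = Φ(δ − 1.645) + Φ(−δ − 1.645) = Φ(0.475) + Φ(-3.764) = 0.6825 + 0.0001 = 0.6826.

Power ≈ 0.683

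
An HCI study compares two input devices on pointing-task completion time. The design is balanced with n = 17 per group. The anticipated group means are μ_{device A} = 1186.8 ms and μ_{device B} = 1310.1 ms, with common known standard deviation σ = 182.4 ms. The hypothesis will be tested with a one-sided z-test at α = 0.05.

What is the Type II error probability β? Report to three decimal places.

Standardized effect: d = |μ_{device A} − μ_{device B}| / σ = |1186.8 − 1310.1| / 182.4 = 0.6760
Noncentrality parameter: δ = d·√(n/2) = 0.6760 × √(17/2) = 1.9708
One-sided α = 0.05 → critical value z_{0.05} = 1.645.
Power = P(Z > 1.645 − δ) = Φ(0.326) = 0.6278.
Type II error: β = 1 − power = 1 − 0.6278 = 0.3722.

β ≈ 0.372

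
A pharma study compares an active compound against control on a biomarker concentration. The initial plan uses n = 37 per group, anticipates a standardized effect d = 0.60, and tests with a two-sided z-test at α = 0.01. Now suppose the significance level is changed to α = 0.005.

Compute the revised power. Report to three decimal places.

δ = d·√(n/2) = 0.60 × √(37/2) = 2.5807 (unchanged). New critical value: z_{0.0025} = 2.807.
Revised power = Φ(δ − 2.807) + Φ(−δ − 2.807) = Φ(-0.226) + Φ(-5.388) = 0.4105 + 0.0000 = 0.4105.

Power ≈ 0.410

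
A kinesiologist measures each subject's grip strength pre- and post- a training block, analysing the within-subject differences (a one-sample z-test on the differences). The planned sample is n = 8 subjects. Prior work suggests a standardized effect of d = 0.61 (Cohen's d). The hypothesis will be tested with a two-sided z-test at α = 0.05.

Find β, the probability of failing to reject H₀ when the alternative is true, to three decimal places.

Noncentrality parameter: δ = d·√n = 0.61 × √8 = 1.7253
Two-sided α = 0.05 → critical value z_{0.025} = 1.960.
Power = Φ(δ − 1.960) + Φ(−δ − 1.960) = Φ(-0.235) + Φ(-3.685) = 0.4073 + 0.0001 = 0.4074.
Type II error: β = 1 − power = 1 − 0.4074 = 0.5926.

β ≈ 0.593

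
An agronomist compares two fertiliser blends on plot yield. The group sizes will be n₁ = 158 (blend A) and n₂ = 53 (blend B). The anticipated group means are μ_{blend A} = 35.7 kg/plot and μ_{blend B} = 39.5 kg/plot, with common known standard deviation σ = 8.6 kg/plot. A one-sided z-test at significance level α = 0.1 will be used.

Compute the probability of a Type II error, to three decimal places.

β ≈ 0.067

Standardized effect: d = |μ_{blend A} − μ_{blend B}| / σ = |35.7 − 39.5| / 8.6 = 0.4419
Noncentrality parameter: δ = d / √(1/n₁ + 1/n₂) = 0.4419 / √(1/158 + 1/53) = 2.7836
Critical value for a one-sided test at α = 0.1: z_α = 1.282.
Power = P(Z > 1.282 − δ) = Φ(1.502) = 0.9335.
Type II error: β = 1 − power = 1 − 0.9335 = 0.0665.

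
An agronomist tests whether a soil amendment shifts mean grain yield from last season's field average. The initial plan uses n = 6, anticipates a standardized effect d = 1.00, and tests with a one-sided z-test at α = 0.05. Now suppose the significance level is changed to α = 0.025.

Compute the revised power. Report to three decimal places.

Power ≈ 0.688

δ = d·√n = 1.00 × √6 = 2.4495 (unchanged). New critical value: z_{0.025} = 1.960.
Revised power = Φ(δ − 1.960) = Φ(0.490) = 0.6878.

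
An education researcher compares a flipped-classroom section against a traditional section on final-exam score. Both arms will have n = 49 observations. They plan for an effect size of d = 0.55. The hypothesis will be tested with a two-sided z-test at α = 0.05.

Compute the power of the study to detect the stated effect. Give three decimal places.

Power ≈ 0.777

Noncentrality parameter: δ = d·√(n/2) = 0.55 × √(49/2) = 2.7224
Critical value for a two-sided test at α = 0.05: z_{α/2} = 1.960.
Power = Φ(δ − 1.960) + Φ(−δ − 1.960) = Φ(0.762) + Φ(-4.682) = 0.7771 + 0.0000 = 0.7771.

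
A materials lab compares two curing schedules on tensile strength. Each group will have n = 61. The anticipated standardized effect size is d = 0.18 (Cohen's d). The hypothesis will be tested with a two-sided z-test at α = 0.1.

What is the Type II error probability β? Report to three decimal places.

β ≈ 0.738

Noncentrality parameter: δ = d·√(n/2) = 0.18 × √(61/2) = 0.9941
Critical value for a two-sided test at α = 0.1: z_{α/2} = 1.645.
Power = Φ(δ − 1.645) + Φ(−δ − 1.645) = Φ(-0.651) + Φ(-2.639) = 0.2576 + 0.0042 = 0.2618.
Type II error: β = 1 − power = 1 − 0.2618 = 0.7382.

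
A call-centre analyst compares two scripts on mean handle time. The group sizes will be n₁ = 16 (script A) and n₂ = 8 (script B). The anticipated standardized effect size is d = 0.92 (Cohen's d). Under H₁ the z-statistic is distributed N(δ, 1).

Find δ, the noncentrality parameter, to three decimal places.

The noncentrality parameter scales effect size by the design's sample-size factor: δ = d / √(1/n₁ + 1/n₂) = 0.92 / √(1/16 + 1/8) = 2.1246

δ ≈ 2.125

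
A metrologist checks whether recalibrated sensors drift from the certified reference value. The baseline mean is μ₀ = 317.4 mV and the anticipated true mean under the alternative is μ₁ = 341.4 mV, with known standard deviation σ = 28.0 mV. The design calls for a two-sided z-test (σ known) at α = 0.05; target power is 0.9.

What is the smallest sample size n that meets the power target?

n = 15

Standardized effect: d = |μ₁ − μ₀| / σ = |341.4 − 317.4| / 28.0 = 0.8571
Set Φ(δ − 1.960) = 0.9; then δ − 1.960 = Φ⁻¹(0.9) = 1.282, giving δ = 3.242.
(Ignoring the negligible lower-tail rejection probability gives the usual closed-form inversion.)
δ = d·√n ⇒ n = (δ/d)² = (3.242 / 0.8571)² = 14.30.
Round up to the next whole unit.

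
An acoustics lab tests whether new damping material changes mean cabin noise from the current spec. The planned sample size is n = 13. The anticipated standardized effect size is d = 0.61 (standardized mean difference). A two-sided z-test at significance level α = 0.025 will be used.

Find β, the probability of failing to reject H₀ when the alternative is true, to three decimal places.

Noncentrality parameter: δ = d·√n = 0.61 × √13 = 2.1994
Critical value for a two-sided test at α = 0.025: z_{α/2} = 2.241.
Power = Φ(δ − 2.241) + Φ(−δ − 2.241) = Φ(-0.042) + Φ(-4.441) = 0.4832 + 0.0000 = 0.4832.
Type II error: β = 1 − power = 1 − 0.4832 = 0.5168.

β ≈ 0.517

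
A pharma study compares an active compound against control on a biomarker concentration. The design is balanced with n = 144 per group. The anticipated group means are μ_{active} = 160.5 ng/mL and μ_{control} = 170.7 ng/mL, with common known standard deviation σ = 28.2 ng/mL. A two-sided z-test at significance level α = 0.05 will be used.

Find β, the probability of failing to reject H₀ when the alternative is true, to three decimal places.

β ≈ 0.134

Standardized effect: d = |μ_{active} − μ_{control}| / σ = |160.5 − 170.7| / 28.2 = 0.3617
Noncentrality parameter: δ = d·√(n/2) = 0.3617 × √(144/2) = 3.0691
Two-sided α = 0.05 → critical value z_{0.025} = 1.960.
Power = Φ(δ − 1.960) + Φ(−δ − 1.960) = Φ(1.109) + Φ(-5.029) = 0.8663 + 0.0000 = 0.8663.
Type II error: β = 1 − power = 1 − 0.8663 = 0.1337.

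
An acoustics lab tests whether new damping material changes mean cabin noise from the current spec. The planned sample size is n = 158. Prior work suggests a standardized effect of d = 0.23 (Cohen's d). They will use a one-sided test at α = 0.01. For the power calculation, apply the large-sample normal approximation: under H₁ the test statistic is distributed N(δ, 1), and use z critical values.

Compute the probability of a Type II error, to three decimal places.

β ≈ 0.286

Noncentrality parameter: δ = d·√n = 0.23 × √158 = 2.8911
Critical value for a one-sided test at α = 0.01: z_α = 2.326.
Power = Φ(δ − 2.326) = Φ(0.565) = 0.7139.
Type II error: β = 1 − power = 1 − 0.7139 = 0.2861.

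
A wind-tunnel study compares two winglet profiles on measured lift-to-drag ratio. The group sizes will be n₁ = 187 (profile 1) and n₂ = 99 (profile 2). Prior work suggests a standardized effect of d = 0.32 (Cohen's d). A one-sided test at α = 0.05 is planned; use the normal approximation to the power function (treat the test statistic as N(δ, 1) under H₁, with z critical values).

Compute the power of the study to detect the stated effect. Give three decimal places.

Power ≈ 0.824

Noncentrality parameter: δ = d / √(1/n₁ + 1/n₂) = 0.32 / √(1/187 + 1/99) = 2.5746
Critical value for a one-sided test at α = 0.05: z_α = 1.645.
Power = P(Z > 1.645 − δ) = Φ(0.930) = 0.8237.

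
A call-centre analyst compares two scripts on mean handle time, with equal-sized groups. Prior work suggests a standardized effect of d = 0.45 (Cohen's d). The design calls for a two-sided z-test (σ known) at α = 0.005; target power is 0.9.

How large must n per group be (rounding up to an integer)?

n = 166 per group

For power 0.9 need Φ(δ − z_{0.0025}) = 0.9, so δ = z_{0.0025} + z_{0.10} = 2.807 + 1.282 = 4.089.
(Ignoring the negligible lower-tail rejection probability gives the usual closed-form inversion.)
δ = d·√(n/2) ⇒ n = 2(δ/d)² = 2 × (4.089 / 0.45)² = 165.10.
Round up to the next whole unit.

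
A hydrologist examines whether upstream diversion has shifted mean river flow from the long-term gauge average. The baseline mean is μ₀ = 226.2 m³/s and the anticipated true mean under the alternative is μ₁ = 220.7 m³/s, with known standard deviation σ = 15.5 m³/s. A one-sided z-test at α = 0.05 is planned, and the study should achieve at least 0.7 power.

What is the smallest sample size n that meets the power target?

n = 38

Standardized effect: d = |μ₁ − μ₀| / σ = |220.7 − 226.2| / 15.5 = 0.3548
Set Φ(δ − 1.645) = 0.7; then δ − 1.645 = Φ⁻¹(0.7) = 0.524, giving δ = 2.169.
δ = d·√n ⇒ n = (δ/d)² = (2.169 / 0.3548)² = 37.37.
Round up to the next whole unit.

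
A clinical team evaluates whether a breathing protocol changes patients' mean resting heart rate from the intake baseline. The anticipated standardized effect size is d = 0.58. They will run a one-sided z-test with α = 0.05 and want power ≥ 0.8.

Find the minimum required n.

n = 19

Set Φ(δ − 1.645) = 0.8; then δ − 1.645 = Φ⁻¹(0.8) = 0.842, giving δ = 2.486.
δ = d·√n ⇒ n = (δ/d)² = (2.486 / 0.58)² = 18.38.
Rounding up, n = 19.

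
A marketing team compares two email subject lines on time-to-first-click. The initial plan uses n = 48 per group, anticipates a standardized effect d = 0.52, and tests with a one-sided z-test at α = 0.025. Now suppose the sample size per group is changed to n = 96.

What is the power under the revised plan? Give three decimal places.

Power ≈ 0.950

With n = 96 per group: δ = d·√(n/2) = 0.52 × √(96/2) = 3.6027. Critical value z_{0.025} = 1.960.
Revised power = P(Z > 1.960 − δ) = Φ(1.643) = 0.9498.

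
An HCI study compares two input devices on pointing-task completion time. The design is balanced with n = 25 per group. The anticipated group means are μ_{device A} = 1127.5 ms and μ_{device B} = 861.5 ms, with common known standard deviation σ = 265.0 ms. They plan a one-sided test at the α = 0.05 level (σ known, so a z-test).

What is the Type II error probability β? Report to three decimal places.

β ≈ 0.028

Standardized effect: d = |μ_{device A} − μ_{device B}| / σ = |1127.5 − 861.5| / 265.0 = 1.0038
Noncentrality parameter: λ = d·√(n/2) = 1.0038 × √(25/2) = 3.5489
Critical value for a one-sided test at α = 0.05: z_α = 1.645.
Power = Φ(λ − 1.645) = Φ(1.904) = 0.9715.
Type II error: β = 1 − power = 1 − 0.9715 = 0.0285.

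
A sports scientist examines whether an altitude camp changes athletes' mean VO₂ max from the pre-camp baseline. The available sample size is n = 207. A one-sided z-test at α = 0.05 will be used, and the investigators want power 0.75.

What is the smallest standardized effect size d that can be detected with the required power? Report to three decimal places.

Need Φ(δ − 1.645) = 0.75, so δ = 1.645 + 0.674 = 2.319.
δ = d·√n ⇒ d = δ/√n = 2.319/√207 = 0.1612.

d ≈ 0.161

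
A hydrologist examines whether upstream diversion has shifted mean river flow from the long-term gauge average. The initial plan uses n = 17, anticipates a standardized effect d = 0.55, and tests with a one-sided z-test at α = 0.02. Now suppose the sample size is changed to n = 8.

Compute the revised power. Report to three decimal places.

Power ≈ 0.309

With n = 8: δ = d·√n = 0.55 × √8 = 1.5556. Critical value z_{0.02} = 2.054.
Revised power = P(Z > 2.054 − δ) = Φ(-0.498) = 0.3092.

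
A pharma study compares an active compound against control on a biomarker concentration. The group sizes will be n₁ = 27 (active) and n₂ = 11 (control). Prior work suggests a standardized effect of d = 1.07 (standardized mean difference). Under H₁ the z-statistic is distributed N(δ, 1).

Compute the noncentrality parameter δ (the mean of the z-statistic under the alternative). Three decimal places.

The noncentrality parameter scales effect size by the design's sample-size factor: δ = d / √(1/n₁ + 1/n₂) = 1.07 / √(1/27 + 1/11) = 2.9914

δ ≈ 2.991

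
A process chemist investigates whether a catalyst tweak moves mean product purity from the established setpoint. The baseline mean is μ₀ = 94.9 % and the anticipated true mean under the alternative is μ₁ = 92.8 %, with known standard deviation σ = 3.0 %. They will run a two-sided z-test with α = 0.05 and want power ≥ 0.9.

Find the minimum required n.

Standardized effect: d = |μ₁ − μ₀| / σ = |92.8 − 94.9| / 3.0 = 0.7000
Set Φ(δ − 1.960) = 0.9; then δ − 1.960 = Φ⁻¹(0.9) = 1.282, giving δ = 3.242.
(The Φ(−δ − z_{α/2}) term is vanishingly small for δ > 0 and is dropped in the standard sample-size formula.)
δ = d·√n ⇒ n = (δ/d)² = (3.242 / 0.7000)² = 21.44.
Round up to the next whole unit.

n = 22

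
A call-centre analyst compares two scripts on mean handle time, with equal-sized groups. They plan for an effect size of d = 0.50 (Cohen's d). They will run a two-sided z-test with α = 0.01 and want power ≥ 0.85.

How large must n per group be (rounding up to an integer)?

For power 0.85 need Φ(δ − z_{0.005}) = 0.85, so δ = z_{0.005} + z_{0.15} = 2.576 + 1.036 = 3.612.
(Ignoring the negligible lower-tail rejection probability gives the usual closed-form inversion.)
δ = d·√(n/2) ⇒ n = 2(δ/d)² = 2 × (3.612 / 0.50)² = 104.39.
Round up to the next whole unit.

n = 105 per group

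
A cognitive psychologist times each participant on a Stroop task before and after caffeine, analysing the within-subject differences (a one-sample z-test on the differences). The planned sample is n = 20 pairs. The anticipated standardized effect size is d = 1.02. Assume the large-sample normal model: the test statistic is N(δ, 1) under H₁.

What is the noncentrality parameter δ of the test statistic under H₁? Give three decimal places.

δ ≈ 4.562

δ = d·√n = 1.02 × √20 = 4.5616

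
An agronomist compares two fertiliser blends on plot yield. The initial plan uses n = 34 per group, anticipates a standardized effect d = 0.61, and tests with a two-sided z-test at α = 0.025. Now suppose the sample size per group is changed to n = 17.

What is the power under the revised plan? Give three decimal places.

With n = 17 per group: δ = d·√(n/2) = 0.61 × √(17/2) = 1.7784. Critical value z_{0.0125} = 2.241.
Revised power = Φ(δ − 2.241) + Φ(−δ − 2.241) = Φ(-0.463) + Φ(-4.020) = 0.3217 + 0.0000 = 0.3217.

Power ≈ 0.322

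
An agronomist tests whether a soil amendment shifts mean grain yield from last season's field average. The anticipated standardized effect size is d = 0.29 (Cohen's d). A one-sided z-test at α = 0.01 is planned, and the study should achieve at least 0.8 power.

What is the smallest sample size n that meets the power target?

n = 120

For power 0.8 need Φ(δ − z_{0.01}) = 0.8, so δ = z_{0.01} + z_{0.20} = 2.326 + 0.842 = 3.168.
δ = d·√n ⇒ n = (δ/d)² = (3.168 / 0.29)² = 119.33.
Round up to the next whole unit.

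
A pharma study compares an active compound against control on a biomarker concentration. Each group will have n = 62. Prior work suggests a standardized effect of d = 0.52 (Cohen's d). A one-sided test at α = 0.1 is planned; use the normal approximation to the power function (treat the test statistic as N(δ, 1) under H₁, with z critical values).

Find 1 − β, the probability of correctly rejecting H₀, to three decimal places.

Power ≈ 0.947

Noncentrality parameter: δ = d·√(n/2) = 0.52 × √(62/2) = 2.8952
Critical value for a one-sided test at α = 0.1: z_α = 1.282.
Power = Φ(δ − 1.282) = Φ(1.614) = 0.9467.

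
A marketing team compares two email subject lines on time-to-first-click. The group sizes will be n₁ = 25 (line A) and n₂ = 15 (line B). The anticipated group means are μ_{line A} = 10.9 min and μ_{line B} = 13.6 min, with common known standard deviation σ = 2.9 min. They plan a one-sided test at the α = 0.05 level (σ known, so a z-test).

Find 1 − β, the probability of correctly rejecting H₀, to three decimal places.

Power ≈ 0.886

Standardized effect: d = |μ_{line A} − μ_{line B}| / σ = |10.9 − 13.6| / 2.9 = 0.9310
Noncentrality parameter: δ = d / √(1/n₁ + 1/n₂) = 0.9310 / √(1/25 + 1/15) = 2.8507
One-sided α = 0.05 → critical value z_{0.05} = 1.645.
Power = Φ(δ − 1.645) = Φ(1.206) = 0.8861.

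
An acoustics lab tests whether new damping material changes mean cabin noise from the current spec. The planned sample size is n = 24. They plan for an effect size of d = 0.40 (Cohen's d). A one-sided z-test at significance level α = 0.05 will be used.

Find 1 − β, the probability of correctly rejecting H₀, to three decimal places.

Noncentrality parameter: δ = d·√n = 0.40 × √24 = 1.9596
One-sided α = 0.05 → critical value z_{0.05} = 1.645.
Power = P(Z > 1.645 − δ) = Φ(0.315) = 0.6235.

Power ≈ 0.624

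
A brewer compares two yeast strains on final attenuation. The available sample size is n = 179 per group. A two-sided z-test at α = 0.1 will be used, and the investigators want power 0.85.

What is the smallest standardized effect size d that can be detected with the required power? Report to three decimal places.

Required noncentrality: δ = z_{0.05} + z_{0.15} = 1.645 + 1.036 = 2.681.
(The second rejection-region term Φ(−δ − z_{α/2}) is negligible and dropped.)
δ = d·√(n/2) ⇒ d = δ/√(n/2) = 2.681/√(179/2) = 0.2834.

d ≈ 0.283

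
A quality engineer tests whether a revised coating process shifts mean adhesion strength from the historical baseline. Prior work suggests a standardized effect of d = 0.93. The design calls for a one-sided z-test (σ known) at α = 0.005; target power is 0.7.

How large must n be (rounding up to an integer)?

n = 12

For power 0.7 need Φ(δ − z_{0.005}) = 0.7, so δ = z_{0.005} + z_{0.30} = 2.576 + 0.524 = 3.100.
δ = d·√n ⇒ n = (δ/d)² = (3.100 / 0.93)² = 11.11.
Round up to the next whole unit.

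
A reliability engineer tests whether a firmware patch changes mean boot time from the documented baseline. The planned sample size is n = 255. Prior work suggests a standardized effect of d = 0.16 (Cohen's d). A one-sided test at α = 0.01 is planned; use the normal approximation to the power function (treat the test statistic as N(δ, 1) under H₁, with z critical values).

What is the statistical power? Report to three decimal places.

Power ≈ 0.590

Noncentrality parameter: δ = d·√n = 0.16 × √255 = 2.5550
Critical value for a one-sided test at α = 0.01: z_α = 2.326.
Power = P(Z > 2.326 − δ) = Φ(0.229) = 0.5904.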